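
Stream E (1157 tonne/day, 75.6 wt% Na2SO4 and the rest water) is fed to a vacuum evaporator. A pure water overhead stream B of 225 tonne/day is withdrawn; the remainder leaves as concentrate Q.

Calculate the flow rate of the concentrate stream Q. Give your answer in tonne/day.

932 tonne/day

Concentrate = 1157 − 225 = 932 tonne/day.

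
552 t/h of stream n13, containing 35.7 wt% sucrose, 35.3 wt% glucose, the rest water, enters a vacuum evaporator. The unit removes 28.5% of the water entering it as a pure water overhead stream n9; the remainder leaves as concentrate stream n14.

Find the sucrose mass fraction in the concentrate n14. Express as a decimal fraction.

0.389

sucrose is not removed: 552×0.357 = 197.06 t/h of sucrose enters n14.
water entering = 552×0.290 = 160.08 t/h; overhead removed = 0.285×160.08 = 45.623 t/h.
Concentrate = 552 − 45.623 = 506.38 t/h.
Mass fraction = 197.06/506.38 = 0.389.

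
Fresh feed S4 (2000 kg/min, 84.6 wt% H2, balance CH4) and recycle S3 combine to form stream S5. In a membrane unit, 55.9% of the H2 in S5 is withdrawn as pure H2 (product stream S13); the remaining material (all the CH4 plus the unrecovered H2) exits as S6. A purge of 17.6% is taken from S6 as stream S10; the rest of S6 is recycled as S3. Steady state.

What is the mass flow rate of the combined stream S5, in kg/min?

4408 kg/min

CH4 enters only via S4 and leaves only via the purge: 2000×0.154 = 0.176×(CH4 in S6), and the membrane unit passes all CH4, so CH4 in S5 = CH4 in S6 = 1750 kg/min.
H2 in S5: m_A = 2000×0.846 + (1−0.176)·(1−0.559)·m_A, so m_A = 1692/0.6366 = 2657.8 kg/min.
S5 = 2657.8 + 1750 = 4407.8 kg/min.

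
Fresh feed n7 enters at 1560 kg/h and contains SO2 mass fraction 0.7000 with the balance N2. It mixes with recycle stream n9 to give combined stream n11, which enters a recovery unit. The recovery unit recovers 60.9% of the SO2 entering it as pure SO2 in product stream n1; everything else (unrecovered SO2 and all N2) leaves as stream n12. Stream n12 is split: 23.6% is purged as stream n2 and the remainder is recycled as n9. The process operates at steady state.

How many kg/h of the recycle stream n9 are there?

N2 enters only via n7 and leaves only via the purge: 1560×0.300 = 0.236×(N2 in n12), and the recovery unit passes all N2, so N2 in n11 = N2 in n12 = 1983.1 kg/h.
SO2 in n11: m_A = 1560×0.700 + (1−0.236)·(1−0.609)·m_A, so m_A = 1092/0.7013 = 1557.2 kg/h.
n12 = (1−0.609)×1557.2 + 1983.1 = 2591.9 kg/h.
Recycle n9 = (1−0.236)×2591.9 = 1980.2 kg/h.

1980 kg/h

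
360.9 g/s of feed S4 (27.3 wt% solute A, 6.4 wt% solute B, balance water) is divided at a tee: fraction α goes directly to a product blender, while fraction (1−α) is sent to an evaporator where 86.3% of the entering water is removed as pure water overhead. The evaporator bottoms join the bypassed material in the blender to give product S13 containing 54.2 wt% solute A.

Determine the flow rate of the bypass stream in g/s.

47.85 g/s

All 360.9×0.273 = 98.526 g/s of solute A reaches S13, so S13 = 98.526/0.542 = 181.78 g/s and vapour = 179.12 g/s.
The evaporator receives (1−α)·360.9 of feed at 0.663 water and removes 0.863 of that water:
0.863×0.663×(1−α)×360.9 = 179.12
(1−α) = 179.12/206.5 = 0.8674;  α = 0.1326.
Bypass flow = 0.1326×360.9 = 47.849 g/s.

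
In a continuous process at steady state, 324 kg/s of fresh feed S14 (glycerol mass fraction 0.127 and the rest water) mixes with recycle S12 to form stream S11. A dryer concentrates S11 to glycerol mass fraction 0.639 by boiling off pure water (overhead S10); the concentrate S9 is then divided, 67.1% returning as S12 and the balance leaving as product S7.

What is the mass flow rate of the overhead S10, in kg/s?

Overall glycerol balance (none leaves overhead): glycerol in fresh feed = glycerol in product, i.e. 324×0.127 = (1−0.671)·S9·0.639.
S9 = 41.148/(0.639×0.329) = 195.73 kg/s.
Recycle S12 = 0.671×195.73 = 131.33 kg/s.
Combined feed S11 = 324 + 131.33 = 455.33 kg/s.
Overhead S10 = S11 − S9 = 455.33 − 195.73 = 259.61 kg/s.

259.6 kg/s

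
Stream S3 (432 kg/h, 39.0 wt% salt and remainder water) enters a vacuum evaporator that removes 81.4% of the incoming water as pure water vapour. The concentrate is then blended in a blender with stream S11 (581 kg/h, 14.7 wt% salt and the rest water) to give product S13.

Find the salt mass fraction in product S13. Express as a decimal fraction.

0.318

Vapour removed = 0.814×0.610×432 = 214.51 kg/h; concentrate = 217.49 kg/h.
salt reaching the mixer = 168.48 (from concentrate) + 581×0.147 = 253.89 kg/h.
Product flow = 217.49 + 581 = 798.49 kg/h; salt fraction = 0.318.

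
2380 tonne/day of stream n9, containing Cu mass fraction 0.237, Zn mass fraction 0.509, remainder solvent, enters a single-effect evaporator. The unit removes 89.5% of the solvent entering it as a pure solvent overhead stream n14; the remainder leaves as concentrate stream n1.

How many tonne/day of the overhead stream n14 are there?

solvent entering = 2380×0.254 = 604.52 tonne/day; overhead removed = 0.895×604.52 = 541.05 tonne/day.

541 tonne/day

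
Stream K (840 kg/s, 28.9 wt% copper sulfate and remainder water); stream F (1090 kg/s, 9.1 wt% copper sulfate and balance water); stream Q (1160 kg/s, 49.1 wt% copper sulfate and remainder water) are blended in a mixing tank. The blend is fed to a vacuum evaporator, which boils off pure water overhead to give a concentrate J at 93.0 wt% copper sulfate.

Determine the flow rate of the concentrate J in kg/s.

980.1 kg/s

copper sulfate entering = 840×0.289 + 1090×0.091 + 1160×0.491 = 911.51 kg/s.
All copper sulfate reports to J, so J = 911.51/0.930 = 980.12 kg/s.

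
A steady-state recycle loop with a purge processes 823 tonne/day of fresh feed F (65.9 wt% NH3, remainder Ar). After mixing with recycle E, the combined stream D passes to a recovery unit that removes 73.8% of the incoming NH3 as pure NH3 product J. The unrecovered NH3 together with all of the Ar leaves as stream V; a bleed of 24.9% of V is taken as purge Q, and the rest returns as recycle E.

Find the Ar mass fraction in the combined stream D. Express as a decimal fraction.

0.625

Ar enters only via F and leaves only via the purge: 823×0.341 = 0.249×(Ar in V), and the recovery unit passes all Ar, so Ar in D = Ar in V = 1127.1 tonne/day.
NH3 in D: m_A = 823×0.659 + (1−0.249)·(1−0.738)·m_A, so m_A = 542.36/0.8032 = 675.21 tonne/day.
D = 675.21 + 1127.1 = 1802.3 tonne/day.
Ar fraction in D = 1127.1/1802.3 = 0.625.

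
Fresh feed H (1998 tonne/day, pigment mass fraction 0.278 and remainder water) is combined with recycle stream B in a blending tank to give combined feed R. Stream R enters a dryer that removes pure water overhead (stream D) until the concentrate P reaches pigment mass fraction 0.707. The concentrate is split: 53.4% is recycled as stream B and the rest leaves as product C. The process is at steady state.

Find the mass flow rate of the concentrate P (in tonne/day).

1686 tonne/day

Overall pigment balance (none leaves overhead): pigment in fresh feed = pigment in product, i.e. 1998×0.278 = (1−0.534)·P·0.707.
P = 555.44/(0.707×0.466) = 1685.9 tonne/day.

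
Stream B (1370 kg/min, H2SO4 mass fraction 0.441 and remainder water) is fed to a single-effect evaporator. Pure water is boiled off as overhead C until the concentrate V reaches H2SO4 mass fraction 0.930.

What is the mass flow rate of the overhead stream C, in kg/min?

720.4 kg/min

H2SO4 is conserved: 1370×0.441 = 604.17 kg/min all reports to the concentrate.
Concentrate = 604.17/(target fraction) = 649.65 kg/min.
Overhead = 1370 − 649.65 = 720.35 kg/min.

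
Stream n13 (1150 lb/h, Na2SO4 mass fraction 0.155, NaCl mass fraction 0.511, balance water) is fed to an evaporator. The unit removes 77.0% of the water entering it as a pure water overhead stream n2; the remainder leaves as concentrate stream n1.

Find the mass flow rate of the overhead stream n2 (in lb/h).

295.8 lb/h

water entering = 1150×0.334 = 384.1 lb/h; overhead removed = 0.770×384.1 = 295.76 lb/h.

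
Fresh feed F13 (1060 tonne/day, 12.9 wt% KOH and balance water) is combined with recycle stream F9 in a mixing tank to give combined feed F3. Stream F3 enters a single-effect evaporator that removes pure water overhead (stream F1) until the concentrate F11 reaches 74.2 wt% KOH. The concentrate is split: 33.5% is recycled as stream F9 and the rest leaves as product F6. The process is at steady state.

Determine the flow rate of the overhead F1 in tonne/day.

875.7 tonne/day

Overall KOH balance (none leaves overhead): KOH in fresh feed = KOH in product, i.e. 1060×0.129 = (1−0.335)·F11·0.742.
F11 = 136.74/(0.742×0.665) = 277.12 tonne/day.
Recycle F9 = 0.335×277.12 = 92.836 tonne/day.
Combined feed F3 = 1060 + 92.836 = 1152.8 tonne/day.
Overhead F1 = F3 − F11 = 1152.8 − 277.12 = 875.71 tonne/day.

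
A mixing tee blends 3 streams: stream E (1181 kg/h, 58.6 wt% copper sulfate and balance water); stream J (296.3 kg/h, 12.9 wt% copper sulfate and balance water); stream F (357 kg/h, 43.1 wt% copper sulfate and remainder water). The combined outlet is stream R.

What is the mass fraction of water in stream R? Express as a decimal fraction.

Total flow out = 1181 + 296.3 + 357 = 1834.3 kg/h.
water in = 1181×0.414 + 296.3×0.871 + 357×0.569 = 950.14 kg/h.
water mass fraction in R = 950.14/1834.3 = 0.518.

0.518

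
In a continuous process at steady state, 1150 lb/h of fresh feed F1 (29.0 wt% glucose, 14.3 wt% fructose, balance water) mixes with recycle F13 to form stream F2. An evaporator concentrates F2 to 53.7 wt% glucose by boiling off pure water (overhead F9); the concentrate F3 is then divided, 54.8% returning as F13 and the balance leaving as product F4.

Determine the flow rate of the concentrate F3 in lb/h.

Overall glucose balance (none leaves overhead): glucose in fresh feed = glucose in product, i.e. 1150×0.290 = (1−0.548)·F3·0.537.
F3 = 333.5/(0.537×0.452) = 1374 lb/h.

1374 lb/h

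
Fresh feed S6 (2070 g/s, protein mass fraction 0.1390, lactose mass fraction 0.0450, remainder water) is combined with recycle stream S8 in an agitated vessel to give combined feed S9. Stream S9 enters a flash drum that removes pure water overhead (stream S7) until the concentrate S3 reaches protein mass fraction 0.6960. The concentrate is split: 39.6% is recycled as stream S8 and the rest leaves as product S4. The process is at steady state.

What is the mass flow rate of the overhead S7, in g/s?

Overall protein balance (none leaves overhead): protein in fresh feed = protein in product, i.e. 2070×0.139 = (1−0.396)·S3·0.696.
S3 = 287.73/(0.696×0.604) = 684.45 g/s.
Recycle S8 = 0.396×684.45 = 271.04 g/s.
Combined feed S9 = 2070 + 271.04 = 2341 g/s.
Overhead S7 = S9 − S3 = 2341 − 684.45 = 1656.6 g/s.

1657 g/s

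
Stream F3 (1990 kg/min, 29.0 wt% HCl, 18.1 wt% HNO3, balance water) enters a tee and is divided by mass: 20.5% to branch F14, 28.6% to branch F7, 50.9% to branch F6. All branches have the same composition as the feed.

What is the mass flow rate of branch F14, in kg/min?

407.9 kg/min

Branch F14 flow = 0.205×1990 = 407.95 kg/min.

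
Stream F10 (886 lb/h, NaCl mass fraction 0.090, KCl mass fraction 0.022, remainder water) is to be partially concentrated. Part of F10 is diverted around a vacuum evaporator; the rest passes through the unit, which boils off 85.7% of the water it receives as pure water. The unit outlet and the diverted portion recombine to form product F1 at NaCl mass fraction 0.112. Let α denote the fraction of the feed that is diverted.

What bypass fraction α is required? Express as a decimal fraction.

All 886×0.090 = 79.74 lb/h of NaCl reaches F1, so F1 = 79.74/0.112 = 711.96 lb/h and vapour = 174.04 lb/h.
The evaporator receives (1−α)·886 of feed at 0.888 water and removes 0.857 of that water:
0.857×0.888×(1−α)×886 = 174.04
(1−α) = 174.04/674.26 = 0.2581;  α = 0.7419.

0.742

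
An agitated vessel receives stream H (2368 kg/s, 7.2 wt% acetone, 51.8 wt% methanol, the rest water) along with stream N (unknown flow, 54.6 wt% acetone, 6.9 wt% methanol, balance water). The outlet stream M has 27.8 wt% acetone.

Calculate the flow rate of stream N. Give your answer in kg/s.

Let N be the unknown flow. Total out = 2368 + N.
acetone balance: 170.5 + 0.546·N = 0.278·(2368 + N)
(0.546 − 0.278)·N = 0.278×2368 − 170.5 = 487.81
N = 487.81 / 0.268 = 1820.2 kg/s

1820 kg/s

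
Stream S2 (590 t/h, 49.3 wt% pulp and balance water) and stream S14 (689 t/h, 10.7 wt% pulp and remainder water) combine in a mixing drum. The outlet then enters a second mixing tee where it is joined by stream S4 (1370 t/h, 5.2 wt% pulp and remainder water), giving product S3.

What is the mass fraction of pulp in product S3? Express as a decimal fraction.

Overall, product flow = 2649 t/h.
pulp in = 590×0.493 + 689×0.107 + 1370×0.052 = 435.83 t/h.
pulp fraction in S3 = 0.165.

0.165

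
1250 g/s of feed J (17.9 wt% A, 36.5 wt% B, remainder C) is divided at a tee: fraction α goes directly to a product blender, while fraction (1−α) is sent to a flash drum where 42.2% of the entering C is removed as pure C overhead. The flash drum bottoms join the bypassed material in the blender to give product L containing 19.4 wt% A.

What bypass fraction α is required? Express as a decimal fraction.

All 1250×0.179 = 223.75 g/s of A reaches L, so L = 223.75/0.194 = 1153.4 g/s and vapour = 96.649 g/s.
The evaporator receives (1−α)·1250 of feed at 0.456 C and removes 0.422 of that C:
0.422×0.456×(1−α)×1250 = 96.649
(1−α) = 96.649/240.54 = 0.4018;  α = 0.5982.

0.598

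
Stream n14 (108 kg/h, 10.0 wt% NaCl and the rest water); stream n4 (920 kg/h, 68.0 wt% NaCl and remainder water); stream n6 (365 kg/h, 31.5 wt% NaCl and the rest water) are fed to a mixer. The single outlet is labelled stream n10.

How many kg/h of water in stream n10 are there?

641.6 kg/h

water out = water in = 108×0.900 + 920×0.320 + 365×0.685 = 641.62 kg/h.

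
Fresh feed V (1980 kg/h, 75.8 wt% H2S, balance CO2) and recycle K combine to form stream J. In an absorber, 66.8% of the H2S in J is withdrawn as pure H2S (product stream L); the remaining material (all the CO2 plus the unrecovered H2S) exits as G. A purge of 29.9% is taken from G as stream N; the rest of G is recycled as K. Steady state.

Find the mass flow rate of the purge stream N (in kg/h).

673.3 kg/h

CO2 enters only via V and leaves only via the purge: 1980×0.242 = 0.299×(CO2 in G), and the absorber passes all CO2, so CO2 in J = CO2 in G = 1602.5 kg/h.
H2S in J: m_A = 1980×0.758 + (1−0.299)·(1−0.668)·m_A, so m_A = 1500.8/0.7673 = 1956.1 kg/h.
G = (1−0.668)×1956.1 + 1602.5 = 2252 kg/h.
Purge N = 0.299×2252 = 673.34 kg/h.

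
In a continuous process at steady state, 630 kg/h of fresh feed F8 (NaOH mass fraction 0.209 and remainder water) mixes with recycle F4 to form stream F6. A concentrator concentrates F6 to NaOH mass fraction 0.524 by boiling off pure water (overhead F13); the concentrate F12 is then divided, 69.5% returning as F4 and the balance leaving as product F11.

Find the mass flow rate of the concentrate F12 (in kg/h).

823.9 kg/h

Overall NaOH balance (none leaves overhead): NaOH in fresh feed = NaOH in product, i.e. 630×0.209 = (1−0.695)·F12·0.524.
F12 = 131.67/(0.524×0.305) = 823.86 kg/h.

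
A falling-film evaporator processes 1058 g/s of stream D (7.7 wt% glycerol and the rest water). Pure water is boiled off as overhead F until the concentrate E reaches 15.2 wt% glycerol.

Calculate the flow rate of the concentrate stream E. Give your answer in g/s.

glycerol is conserved: 1058×0.077 = 81.466 g/s all reports to the concentrate.
Concentrate = 81.466/(target fraction) = 535.96 g/s.

536 g/s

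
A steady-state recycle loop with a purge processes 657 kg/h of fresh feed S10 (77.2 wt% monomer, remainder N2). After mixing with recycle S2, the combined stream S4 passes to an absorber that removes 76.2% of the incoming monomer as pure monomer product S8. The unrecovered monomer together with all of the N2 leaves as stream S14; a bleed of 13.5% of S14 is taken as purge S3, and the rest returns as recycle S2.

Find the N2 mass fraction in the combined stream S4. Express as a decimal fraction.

N2 enters only via S10 and leaves only via the purge: 657×0.228 = 0.135×(N2 in S14), and the absorber passes all N2, so N2 in S4 = N2 in S14 = 1109.6 kg/h.
monomer in S4: m_A = 657×0.772 + (1−0.135)·(1−0.762)·m_A, so m_A = 507.2/0.7941 = 638.69 kg/h.
S4 = 638.69 + 1109.6 = 1748.3 kg/h.
N2 fraction in S4 = 1109.6/1748.3 = 0.6347.

0.6347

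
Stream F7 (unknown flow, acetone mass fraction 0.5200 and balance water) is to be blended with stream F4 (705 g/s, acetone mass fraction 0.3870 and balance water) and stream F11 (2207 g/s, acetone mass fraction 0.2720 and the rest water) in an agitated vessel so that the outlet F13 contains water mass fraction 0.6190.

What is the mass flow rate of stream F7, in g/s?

1700 g/s

Let F7 be the unknown flow. Total out = 2912 + F7.
water balance: 2038.9 + 0.480·F7 = 0.619·(2912 + F7)
(0.480 − 0.619)·F7 = 0.619×2912 − 2038.9 = -236.33
F7 = -236.33 / -0.139 = 1700.2 g/s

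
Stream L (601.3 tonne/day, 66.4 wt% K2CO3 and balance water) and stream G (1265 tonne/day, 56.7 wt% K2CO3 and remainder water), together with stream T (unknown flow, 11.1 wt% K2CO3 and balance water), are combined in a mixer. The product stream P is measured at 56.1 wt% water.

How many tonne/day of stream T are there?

906.1 tonne/day

Let T be the unknown flow. Total out = 1866.3 + T.
water balance: 749.78 + 0.889·T = 0.561·(1866.3 + T)
(0.889 − 0.561)·T = 0.561×1866.3 − 749.78 = 297.21
T = 297.21 / 0.328 = 906.14 tonne/day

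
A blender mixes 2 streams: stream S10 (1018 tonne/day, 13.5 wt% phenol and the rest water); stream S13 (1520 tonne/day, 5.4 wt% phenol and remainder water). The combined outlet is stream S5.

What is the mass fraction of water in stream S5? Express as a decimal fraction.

0.914

Total flow out = 1018 + 1520 = 2538 tonne/day.
water in = 1018×0.865 + 1520×0.946 = 2318.5 tonne/day.
water mass fraction in S5 = 2318.5/2538 = 0.914.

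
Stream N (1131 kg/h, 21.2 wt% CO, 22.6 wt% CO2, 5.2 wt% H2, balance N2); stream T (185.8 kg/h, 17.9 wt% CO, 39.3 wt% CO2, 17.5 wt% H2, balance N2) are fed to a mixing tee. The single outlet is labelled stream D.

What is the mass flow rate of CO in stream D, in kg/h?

273 kg/h

CO out = CO in = 1131×0.212 + 185.8×0.179 = 273.03 kg/h.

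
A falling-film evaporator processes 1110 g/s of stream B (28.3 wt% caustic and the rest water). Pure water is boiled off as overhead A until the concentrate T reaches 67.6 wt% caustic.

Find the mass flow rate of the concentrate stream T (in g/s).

caustic is conserved: 1110×0.283 = 314.13 g/s all reports to the concentrate.
Concentrate = 314.13/(target fraction) = 464.69 g/s.

464.7 g/s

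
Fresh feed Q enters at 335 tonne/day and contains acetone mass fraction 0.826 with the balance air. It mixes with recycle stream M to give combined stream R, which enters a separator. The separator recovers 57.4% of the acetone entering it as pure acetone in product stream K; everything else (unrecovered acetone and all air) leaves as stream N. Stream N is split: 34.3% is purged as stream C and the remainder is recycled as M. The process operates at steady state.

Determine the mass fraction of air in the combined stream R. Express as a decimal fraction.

0.307

air enters only via Q and leaves only via the purge: 335×0.174 = 0.343×(air in N), and the separator passes all air, so air in R = air in N = 169.94 tonne/day.
acetone in R: m_A = 335×0.826 + (1−0.343)·(1−0.574)·m_A, so m_A = 276.71/0.7201 = 384.26 tonne/day.
R = 384.26 + 169.94 = 554.2 tonne/day.
air fraction in R = 169.94/554.2 = 0.307.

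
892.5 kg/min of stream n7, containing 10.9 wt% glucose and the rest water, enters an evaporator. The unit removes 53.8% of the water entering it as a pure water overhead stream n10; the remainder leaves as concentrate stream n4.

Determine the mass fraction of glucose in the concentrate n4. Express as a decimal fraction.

glucose is not removed: 892.5×0.109 = 97.282 kg/min of glucose enters n4.
water entering = 892.5×0.891 = 795.22 kg/min; overhead removed = 0.538×795.22 = 427.83 kg/min.
Concentrate = 892.5 − 427.83 = 464.67 kg/min.
Mass fraction = 97.282/464.67 = 0.209.

0.209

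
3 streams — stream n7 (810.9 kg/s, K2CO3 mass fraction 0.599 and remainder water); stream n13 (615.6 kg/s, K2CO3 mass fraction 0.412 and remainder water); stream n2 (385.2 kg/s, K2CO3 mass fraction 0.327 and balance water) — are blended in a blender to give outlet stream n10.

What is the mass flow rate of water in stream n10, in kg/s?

water out = water in = 810.9×0.401 + 615.6×0.588 + 385.2×0.673 = 946.38 kg/s.

946.4 kg/s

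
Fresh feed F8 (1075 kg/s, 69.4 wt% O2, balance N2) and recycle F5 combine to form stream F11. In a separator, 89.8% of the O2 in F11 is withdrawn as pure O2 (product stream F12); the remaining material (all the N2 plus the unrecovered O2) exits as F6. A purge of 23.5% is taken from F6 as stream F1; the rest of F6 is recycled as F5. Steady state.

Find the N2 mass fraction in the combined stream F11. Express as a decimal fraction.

0.634

N2 enters only via F8 and leaves only via the purge: 1075×0.306 = 0.235×(N2 in F6), and the separator passes all N2, so N2 in F11 = N2 in F6 = 1399.8 kg/s.
O2 in F11: m_A = 1075×0.694 + (1−0.235)·(1−0.898)·m_A, so m_A = 746.05/0.9220 = 809.19 kg/s.
F11 = 809.19 + 1399.8 = 2209 kg/s.
N2 fraction in F11 = 1399.8/2209 = 0.634.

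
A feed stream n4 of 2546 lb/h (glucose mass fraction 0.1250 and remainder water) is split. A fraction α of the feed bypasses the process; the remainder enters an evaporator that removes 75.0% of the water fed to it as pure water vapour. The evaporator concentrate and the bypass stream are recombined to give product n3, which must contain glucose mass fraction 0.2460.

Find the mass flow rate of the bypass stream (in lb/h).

637.7 lb/h

All 2546×0.125 = 318.25 lb/h of glucose reaches n3, so n3 = 318.25/0.246 = 1293.7 lb/h and vapour = 1252.3 lb/h.
The evaporator receives (1−α)·2546 of feed at 0.875 water and removes 0.750 of that water:
0.750×0.875×(1−α)×2546 = 1252.3
(1−α) = 1252.3/1670.8 = 0.7495;  α = 0.2505.
Bypass flow = 0.2505×2546 = 637.73 lb/h.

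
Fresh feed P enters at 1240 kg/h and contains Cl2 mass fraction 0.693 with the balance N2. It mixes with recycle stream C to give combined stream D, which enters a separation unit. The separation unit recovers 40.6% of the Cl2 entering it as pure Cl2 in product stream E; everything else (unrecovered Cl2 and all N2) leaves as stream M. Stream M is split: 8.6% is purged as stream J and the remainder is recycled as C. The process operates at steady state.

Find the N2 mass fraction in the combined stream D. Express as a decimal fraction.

0.702

N2 enters only via P and leaves only via the purge: 1240×0.307 = 0.086×(N2 in M), and the separation unit passes all N2, so N2 in D = N2 in M = 4426.5 kg/h.
Cl2 in D: m_A = 1240×0.693 + (1−0.086)·(1−0.406)·m_A, so m_A = 859.32/0.4571 = 1880 kg/h.
D = 1880 + 4426.5 = 6306.5 kg/h.
N2 fraction in D = 4426.5/6306.5 = 0.702.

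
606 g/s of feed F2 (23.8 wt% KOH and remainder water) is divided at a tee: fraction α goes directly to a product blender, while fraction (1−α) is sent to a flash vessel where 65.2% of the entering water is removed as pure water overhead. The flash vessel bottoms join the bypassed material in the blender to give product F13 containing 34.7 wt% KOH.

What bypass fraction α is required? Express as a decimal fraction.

All 606×0.238 = 144.23 g/s of KOH reaches F13, so F13 = 144.23/0.347 = 415.64 g/s and vapour = 190.36 g/s.
The evaporator receives (1−α)·606 of feed at 0.762 water and removes 0.652 of that water:
0.652×0.762×(1−α)×606 = 190.36
(1−α) = 190.36/301.08 = 0.6323;  α = 0.3677.

0.368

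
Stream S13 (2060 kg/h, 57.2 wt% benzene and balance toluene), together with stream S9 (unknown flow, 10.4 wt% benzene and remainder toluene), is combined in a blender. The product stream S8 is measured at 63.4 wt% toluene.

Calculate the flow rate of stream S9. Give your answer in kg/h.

1620 kg/h

Let S9 be the unknown flow. Total out = 2060 + S9.
toluene balance: 881.68 + 0.896·S9 = 0.634·(2060 + S9)
(0.896 − 0.634)·S9 = 0.634×2060 − 881.68 = 424.36
S9 = 424.36 / 0.262 = 1619.7 kg/h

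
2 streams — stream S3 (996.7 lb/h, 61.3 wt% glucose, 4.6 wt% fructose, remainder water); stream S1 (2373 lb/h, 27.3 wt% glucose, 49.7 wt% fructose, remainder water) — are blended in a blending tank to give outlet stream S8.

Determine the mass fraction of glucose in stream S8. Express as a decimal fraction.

Total flow out = 996.7 + 2373 = 3369.7 lb/h.
glucose in = 996.7×0.613 + 2373×0.273 = 1258.8 lb/h.
glucose mass fraction in S8 = 1258.8/3369.7 = 0.3736.

0.3736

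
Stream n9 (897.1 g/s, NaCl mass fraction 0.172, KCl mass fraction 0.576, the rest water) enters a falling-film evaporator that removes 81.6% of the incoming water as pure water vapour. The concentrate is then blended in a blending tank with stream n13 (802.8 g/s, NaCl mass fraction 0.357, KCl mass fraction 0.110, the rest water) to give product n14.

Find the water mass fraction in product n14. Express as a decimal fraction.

0.310

Vapour removed = 0.816×0.252×897.1 = 184.47 g/s; concentrate = 712.63 g/s.
water reaching the mixer = 41.597 (from concentrate) + 802.8×0.533 = 469.49 g/s.
Product flow = 712.63 + 802.8 = 1515.4 g/s; water fraction = 0.310.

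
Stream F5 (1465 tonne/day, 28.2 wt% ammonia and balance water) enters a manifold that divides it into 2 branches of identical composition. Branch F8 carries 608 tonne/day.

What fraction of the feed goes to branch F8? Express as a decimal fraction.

Fraction to F8 = 608/1465 = 0.4150.

0.415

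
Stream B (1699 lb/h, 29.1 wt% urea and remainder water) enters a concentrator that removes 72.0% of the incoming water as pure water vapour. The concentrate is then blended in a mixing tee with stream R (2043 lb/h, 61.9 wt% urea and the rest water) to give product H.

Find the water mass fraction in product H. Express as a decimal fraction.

Vapour removed = 0.720×0.709×1699 = 867.31 lb/h; concentrate = 831.69 lb/h.
water reaching the mixer = 337.29 (from concentrate) + 2043×0.381 = 1115.7 lb/h.
Product flow = 831.69 + 2043 = 2874.7 lb/h; water fraction = 0.3881.

0.3881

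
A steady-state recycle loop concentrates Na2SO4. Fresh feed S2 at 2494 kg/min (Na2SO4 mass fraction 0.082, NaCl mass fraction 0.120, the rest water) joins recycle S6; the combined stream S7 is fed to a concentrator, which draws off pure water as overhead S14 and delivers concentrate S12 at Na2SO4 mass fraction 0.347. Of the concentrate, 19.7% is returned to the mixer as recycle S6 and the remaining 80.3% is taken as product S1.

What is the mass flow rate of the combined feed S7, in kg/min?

2639 kg/min

Overall Na2SO4 balance (none leaves overhead): Na2SO4 in fresh feed = Na2SO4 in product, i.e. 2494×0.082 = (1−0.197)·S12·0.347.
S12 = 204.51/(0.347×0.803) = 733.95 kg/min.
Recycle S6 = 0.197×733.95 = 144.59 kg/min.
Combined feed S7 = 2494 + 144.59 = 2638.6 kg/min.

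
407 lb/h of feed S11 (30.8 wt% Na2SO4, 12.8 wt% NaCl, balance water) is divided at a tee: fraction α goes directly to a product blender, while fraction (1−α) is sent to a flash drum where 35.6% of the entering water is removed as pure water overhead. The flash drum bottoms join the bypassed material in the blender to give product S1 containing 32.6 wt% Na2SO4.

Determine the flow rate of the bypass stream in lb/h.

295.1 lb/h

All 407×0.308 = 125.36 lb/h of Na2SO4 reaches S1, so S1 = 125.36/0.326 = 384.53 lb/h and vapour = 22.472 lb/h.
The evaporator receives (1−α)·407 of feed at 0.564 water and removes 0.356 of that water:
0.356×0.564×(1−α)×407 = 22.472
(1−α) = 22.472/81.719 = 0.2750;  α = 0.7250.
Bypass flow = 0.7250×407 = 295.08 lb/h.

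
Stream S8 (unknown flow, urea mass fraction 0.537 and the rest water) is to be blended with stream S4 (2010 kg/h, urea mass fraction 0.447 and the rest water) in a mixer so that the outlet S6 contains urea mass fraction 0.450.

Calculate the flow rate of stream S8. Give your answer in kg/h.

69.31 kg/h

Let S8 be the unknown flow. Total out = 2010 + S8.
urea balance: 898.47 + 0.537·S8 = 0.450·(2010 + S8)
(0.537 − 0.450)·S8 = 0.450×2010 − 898.47 = 6.03
S8 = 6.03 / 0.087 = 69.31 kg/h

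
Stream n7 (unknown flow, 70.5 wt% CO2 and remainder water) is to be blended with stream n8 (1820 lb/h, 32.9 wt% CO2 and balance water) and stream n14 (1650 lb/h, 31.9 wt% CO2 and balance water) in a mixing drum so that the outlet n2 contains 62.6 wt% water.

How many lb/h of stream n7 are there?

521.6 lb/h

Let n7 be the unknown flow. Total out = 3470 + n7.
water balance: 2344.9 + 0.295·n7 = 0.626·(3470 + n7)
(0.295 − 0.626)·n7 = 0.626×3470 − 2344.9 = -172.65
n7 = -172.65 / -0.331 = 521.6 lb/h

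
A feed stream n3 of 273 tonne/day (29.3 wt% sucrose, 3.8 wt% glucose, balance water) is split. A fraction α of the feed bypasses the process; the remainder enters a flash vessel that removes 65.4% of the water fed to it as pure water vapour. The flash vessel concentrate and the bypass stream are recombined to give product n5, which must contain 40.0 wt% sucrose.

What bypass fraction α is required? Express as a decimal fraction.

0.389

All 273×0.293 = 79.989 tonne/day of sucrose reaches n5, so n5 = 79.989/0.400 = 199.97 tonne/day and vapour = 73.028 tonne/day.
The evaporator receives (1−α)·273 of feed at 0.669 water and removes 0.654 of that water:
0.654×0.669×(1−α)×273 = 73.028
(1−α) = 73.028/119.44 = 0.6114;  α = 0.3886.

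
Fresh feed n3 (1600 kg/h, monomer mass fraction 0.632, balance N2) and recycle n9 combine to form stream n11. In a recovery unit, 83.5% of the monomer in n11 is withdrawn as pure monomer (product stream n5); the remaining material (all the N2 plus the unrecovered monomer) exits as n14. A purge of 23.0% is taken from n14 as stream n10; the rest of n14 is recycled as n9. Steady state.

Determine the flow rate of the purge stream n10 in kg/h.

N2 enters only via n3 and leaves only via the purge: 1600×0.368 = 0.230×(N2 in n14), and the recovery unit passes all N2, so N2 in n11 = N2 in n14 = 2560 kg/h.
monomer in n11: m_A = 1600×0.632 + (1−0.230)·(1−0.835)·m_A, so m_A = 1011.2/0.8730 = 1158.4 kg/h.
n14 = (1−0.835)×1158.4 + 2560 = 2751.1 kg/h.
Purge n10 = 0.230×2751.1 = 632.76 kg/h.

632.8 kg/h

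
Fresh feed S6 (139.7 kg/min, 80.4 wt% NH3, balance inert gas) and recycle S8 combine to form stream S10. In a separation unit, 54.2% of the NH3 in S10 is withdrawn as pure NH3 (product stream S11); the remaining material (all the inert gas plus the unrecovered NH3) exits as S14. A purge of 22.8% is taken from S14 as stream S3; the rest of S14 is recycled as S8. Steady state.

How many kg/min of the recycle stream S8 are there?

154.1 kg/min

inert gas enters only via S6 and leaves only via the purge: 139.7×0.196 = 0.228×(inert gas in S14), and the separation unit passes all inert gas, so inert gas in S10 = inert gas in S14 = 120.09 kg/min.
NH3 in S10: m_A = 139.7×0.804 + (1−0.228)·(1−0.542)·m_A, so m_A = 112.32/0.6464 = 173.75 kg/min.
S14 = (1−0.542)×173.75 + 120.09 = 199.67 kg/min.
Recycle S8 = (1−0.228)×199.67 = 154.15 kg/min.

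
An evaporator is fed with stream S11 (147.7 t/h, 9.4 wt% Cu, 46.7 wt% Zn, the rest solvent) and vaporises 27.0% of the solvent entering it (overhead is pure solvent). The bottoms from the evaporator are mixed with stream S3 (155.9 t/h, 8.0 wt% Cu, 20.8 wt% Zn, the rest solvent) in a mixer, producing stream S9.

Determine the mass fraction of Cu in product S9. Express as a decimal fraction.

Vapour removed = 0.270×0.439×147.7 = 17.507 t/h; concentrate = 130.19 t/h.
Cu reaching the mixer = 13.884 (from concentrate) + 155.9×0.080 = 26.356 t/h.
Product flow = 130.19 + 155.9 = 286.09 t/h; Cu fraction = 0.092.

0.092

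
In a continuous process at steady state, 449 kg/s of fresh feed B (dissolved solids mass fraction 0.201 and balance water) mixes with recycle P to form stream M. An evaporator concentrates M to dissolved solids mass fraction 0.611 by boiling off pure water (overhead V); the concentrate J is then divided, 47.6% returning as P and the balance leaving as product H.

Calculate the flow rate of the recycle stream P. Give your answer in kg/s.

Overall dissolved solids balance (none leaves overhead): dissolved solids in fresh feed = dissolved solids in product, i.e. 449×0.201 = (1−0.476)·J·0.611.
J = 90.249/(0.611×0.524) = 281.88 kg/s.
Recycle P = 0.476×281.88 = 134.18 kg/s.

134.2 kg/s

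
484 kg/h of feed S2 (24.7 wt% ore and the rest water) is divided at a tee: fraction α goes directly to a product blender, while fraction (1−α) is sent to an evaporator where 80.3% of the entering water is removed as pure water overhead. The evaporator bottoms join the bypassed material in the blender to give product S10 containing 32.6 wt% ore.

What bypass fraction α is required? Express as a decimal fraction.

All 484×0.247 = 119.55 kg/h of ore reaches S10, so S10 = 119.55/0.326 = 366.71 kg/h and vapour = 117.29 kg/h.
The evaporator receives (1−α)·484 of feed at 0.753 water and removes 0.803 of that water:
0.803×0.753×(1−α)×484 = 117.29
(1−α) = 117.29/292.65 = 0.4008;  α = 0.5992.

0.599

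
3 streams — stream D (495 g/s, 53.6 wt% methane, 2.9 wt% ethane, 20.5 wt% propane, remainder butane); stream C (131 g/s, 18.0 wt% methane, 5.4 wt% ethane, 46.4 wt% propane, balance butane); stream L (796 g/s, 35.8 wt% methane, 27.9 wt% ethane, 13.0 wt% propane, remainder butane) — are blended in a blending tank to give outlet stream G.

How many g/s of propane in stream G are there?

265.7 g/s

propane out = propane in = 495×0.205 + 131×0.464 + 796×0.130 = 265.74 g/s.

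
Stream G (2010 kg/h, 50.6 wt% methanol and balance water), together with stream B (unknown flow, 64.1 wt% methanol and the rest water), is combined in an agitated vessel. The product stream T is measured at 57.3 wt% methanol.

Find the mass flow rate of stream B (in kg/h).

Let B be the unknown flow. Total out = 2010 + B.
methanol balance: 1017.1 + 0.641·B = 0.573·(2010 + B)
(0.641 − 0.573)·B = 0.573×2010 − 1017.1 = 134.67
B = 134.67 / 0.068 = 1980.4 kg/h

1980 kg/h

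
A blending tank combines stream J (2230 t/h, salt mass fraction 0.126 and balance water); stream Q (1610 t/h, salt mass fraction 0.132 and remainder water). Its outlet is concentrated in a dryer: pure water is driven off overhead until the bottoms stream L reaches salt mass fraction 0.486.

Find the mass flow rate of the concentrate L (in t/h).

1015 t/h

salt entering = 2230×0.126 + 1610×0.132 = 493.5 t/h.
All salt reports to L, so L = 493.5/0.486 = 1015.4 t/h.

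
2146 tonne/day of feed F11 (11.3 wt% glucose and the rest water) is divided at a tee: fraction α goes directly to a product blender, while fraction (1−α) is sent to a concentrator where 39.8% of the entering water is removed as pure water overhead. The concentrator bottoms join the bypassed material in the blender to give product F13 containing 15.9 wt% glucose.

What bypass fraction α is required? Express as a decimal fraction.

All 2146×0.113 = 242.5 tonne/day of glucose reaches F13, so F13 = 242.5/0.159 = 1525.1 tonne/day and vapour = 620.86 tonne/day.
The evaporator receives (1−α)·2146 of feed at 0.887 water and removes 0.398 of that water:
0.398×0.887×(1−α)×2146 = 620.86
(1−α) = 620.86/757.59 = 0.8195;  α = 0.1805.

0.180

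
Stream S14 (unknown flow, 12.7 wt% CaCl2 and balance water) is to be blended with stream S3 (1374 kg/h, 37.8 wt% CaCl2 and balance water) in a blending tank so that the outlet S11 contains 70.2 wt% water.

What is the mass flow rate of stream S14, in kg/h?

Let S14 be the unknown flow. Total out = 1374 + S14.
water balance: 854.63 + 0.873·S14 = 0.702·(1374 + S14)
(0.873 − 0.702)·S14 = 0.702×1374 − 854.63 = 109.92
S14 = 109.92 / 0.171 = 642.81 kg/h

642.8 kg/h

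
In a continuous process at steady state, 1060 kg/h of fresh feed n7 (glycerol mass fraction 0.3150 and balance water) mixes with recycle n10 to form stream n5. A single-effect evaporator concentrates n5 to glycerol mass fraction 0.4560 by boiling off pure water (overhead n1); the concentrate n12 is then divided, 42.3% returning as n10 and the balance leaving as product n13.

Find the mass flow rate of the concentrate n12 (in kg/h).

1269 kg/h

Overall glycerol balance (none leaves overhead): glycerol in fresh feed = glycerol in product, i.e. 1060×0.315 = (1−0.423)·n12·0.456.
n12 = 333.9/(0.456×0.577) = 1269 kg/h.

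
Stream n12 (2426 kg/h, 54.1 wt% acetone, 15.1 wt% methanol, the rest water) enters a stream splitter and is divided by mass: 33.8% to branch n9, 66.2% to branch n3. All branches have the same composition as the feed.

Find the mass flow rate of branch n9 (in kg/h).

Branch n9 flow = 0.338×2426 = 819.99 kg/h.

820 kg/h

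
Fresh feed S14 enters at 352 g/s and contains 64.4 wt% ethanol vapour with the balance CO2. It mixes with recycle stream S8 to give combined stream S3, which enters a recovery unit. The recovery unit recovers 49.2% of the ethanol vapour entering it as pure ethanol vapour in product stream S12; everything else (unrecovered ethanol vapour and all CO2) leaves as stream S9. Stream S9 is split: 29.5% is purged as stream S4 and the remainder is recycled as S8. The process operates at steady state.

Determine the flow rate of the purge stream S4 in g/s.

CO2 enters only via S14 and leaves only via the purge: 352×0.356 = 0.295×(CO2 in S9), and the recovery unit passes all CO2, so CO2 in S3 = CO2 in S9 = 424.79 g/s.
ethanol vapour in S3: m_A = 352×0.644 + (1−0.295)·(1−0.492)·m_A, so m_A = 226.69/0.6419 = 353.17 g/s.
S9 = (1−0.492)×353.17 + 424.79 = 604.2 g/s.
Purge S4 = 0.295×604.2 = 178.24 g/s.

178.2 g/s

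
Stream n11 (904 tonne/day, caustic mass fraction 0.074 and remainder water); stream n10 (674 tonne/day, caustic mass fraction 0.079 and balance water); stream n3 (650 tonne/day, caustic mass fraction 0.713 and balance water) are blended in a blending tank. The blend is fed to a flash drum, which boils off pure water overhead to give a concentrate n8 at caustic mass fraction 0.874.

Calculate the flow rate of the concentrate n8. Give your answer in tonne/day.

667.7 tonne/day

caustic entering = 904×0.074 + 674×0.079 + 650×0.713 = 583.59 tonne/day.
All caustic reports to n8, so n8 = 583.59/0.874 = 667.73 tonne/day.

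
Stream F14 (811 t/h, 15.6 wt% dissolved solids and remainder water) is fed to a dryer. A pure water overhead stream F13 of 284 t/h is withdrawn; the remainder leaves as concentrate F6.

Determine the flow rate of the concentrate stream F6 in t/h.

Concentrate = 811 − 284 = 527 t/h.

527 t/h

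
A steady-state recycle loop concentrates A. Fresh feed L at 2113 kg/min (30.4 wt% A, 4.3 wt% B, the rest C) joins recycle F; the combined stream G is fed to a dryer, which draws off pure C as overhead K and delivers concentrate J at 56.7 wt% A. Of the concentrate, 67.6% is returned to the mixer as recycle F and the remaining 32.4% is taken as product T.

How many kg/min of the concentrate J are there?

Overall A balance (none leaves overhead): A in fresh feed = A in product, i.e. 2113×0.304 = (1−0.676)·J·0.567.
J = 642.35/(0.567×0.324) = 3496.6 kg/min.

3497 kg/min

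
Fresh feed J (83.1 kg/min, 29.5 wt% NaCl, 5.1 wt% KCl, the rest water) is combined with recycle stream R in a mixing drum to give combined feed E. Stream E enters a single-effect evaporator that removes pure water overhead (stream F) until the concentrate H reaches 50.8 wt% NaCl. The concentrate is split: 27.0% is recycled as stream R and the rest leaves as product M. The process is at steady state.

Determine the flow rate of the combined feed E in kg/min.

100.9 kg/min

Overall NaCl balance (none leaves overhead): NaCl in fresh feed = NaCl in product, i.e. 83.1×0.295 = (1−0.270)·H·0.508.
H = 24.514/(0.508×0.730) = 66.105 kg/min.
Recycle R = 0.270×66.105 = 17.848 kg/min.
Combined feed E = 83.1 + 17.848 = 100.95 kg/min.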